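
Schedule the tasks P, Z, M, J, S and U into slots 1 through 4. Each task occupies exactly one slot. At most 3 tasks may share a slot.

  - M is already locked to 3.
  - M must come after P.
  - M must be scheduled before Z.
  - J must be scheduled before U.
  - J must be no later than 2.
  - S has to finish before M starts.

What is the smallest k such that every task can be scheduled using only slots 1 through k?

The precedence chain requires at least 3 distinct slots.
With at most 3 per slot and 6 tasks, at least 2 slots are needed.
Propagating the time windows through the other constraints, Z can't land before 4, so the schedule must run through at least slot 4.
4 works (last occupied slot: 4): for example S=1, J=1, M=3, U=2, Z=4, P=1.

4 slots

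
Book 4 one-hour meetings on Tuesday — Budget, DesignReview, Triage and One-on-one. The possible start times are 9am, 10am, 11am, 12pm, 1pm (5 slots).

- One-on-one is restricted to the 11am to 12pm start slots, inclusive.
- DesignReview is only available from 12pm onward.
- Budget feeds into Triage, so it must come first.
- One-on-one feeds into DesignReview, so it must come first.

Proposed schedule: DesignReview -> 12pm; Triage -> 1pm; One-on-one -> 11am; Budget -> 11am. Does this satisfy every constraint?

Budget feeds into Triage, so it must come first — holds.
One-on-one is restricted to the 11am to 12pm start slots, inclusive — holds.
One-on-one feeds into DesignReview, so it must come first — holds.
DesignReview is only available from 12pm onward — holds.

Valid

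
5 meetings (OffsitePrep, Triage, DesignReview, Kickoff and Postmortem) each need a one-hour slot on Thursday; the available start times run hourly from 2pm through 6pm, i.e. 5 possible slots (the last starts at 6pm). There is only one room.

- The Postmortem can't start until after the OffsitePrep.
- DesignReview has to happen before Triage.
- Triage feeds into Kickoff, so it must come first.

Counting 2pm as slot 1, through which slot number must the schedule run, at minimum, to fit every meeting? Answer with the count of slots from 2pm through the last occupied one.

5 slots

The precedence chain requires at least 3 distinct slots.
With at most 1 per slot and 5 meetings, at least 5 slots are needed.
5 works (last occupied slot: 6pm): for example OffsitePrep in 4pm, Postmortem in 6pm, Triage in 3pm, DesignReview in 2pm, Kickoff in 5pm.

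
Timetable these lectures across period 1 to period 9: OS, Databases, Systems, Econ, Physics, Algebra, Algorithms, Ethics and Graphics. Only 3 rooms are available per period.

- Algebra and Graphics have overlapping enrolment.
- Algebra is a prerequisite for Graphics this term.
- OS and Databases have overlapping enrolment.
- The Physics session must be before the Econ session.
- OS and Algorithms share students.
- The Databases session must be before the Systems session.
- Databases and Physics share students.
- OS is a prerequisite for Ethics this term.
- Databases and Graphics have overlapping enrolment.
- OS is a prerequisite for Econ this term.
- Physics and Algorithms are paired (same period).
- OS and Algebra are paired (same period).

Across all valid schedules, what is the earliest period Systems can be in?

Precedence pushes Systems to at least period 2.
Systems at period 2 is achievable: Databases=period 1, Graphics=period 4, Algebra=period 2, Systems=period 2, Algorithms=period 3, OS=period 2, Econ=period 4, Physics=period 3, Ethics=period 3.

period 2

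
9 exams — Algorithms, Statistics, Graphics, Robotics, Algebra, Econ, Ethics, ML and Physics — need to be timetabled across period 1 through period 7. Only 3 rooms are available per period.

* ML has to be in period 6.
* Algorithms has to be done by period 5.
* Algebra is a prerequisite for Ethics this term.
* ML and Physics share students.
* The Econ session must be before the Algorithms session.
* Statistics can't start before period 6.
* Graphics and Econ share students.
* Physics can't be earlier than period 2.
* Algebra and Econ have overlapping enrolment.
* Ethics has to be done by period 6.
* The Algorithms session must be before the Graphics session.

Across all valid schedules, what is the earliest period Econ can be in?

period 1

Downstream work caps Econ at period 4.
Econ at period 1 is achievable: Algebra=period 2; Econ=period 1; Algorithms=period 2; Graphics=period 3; ML=period 6; Statistics=period 6; Ethics=period 3; Robotics=period 1; Physics=period 2.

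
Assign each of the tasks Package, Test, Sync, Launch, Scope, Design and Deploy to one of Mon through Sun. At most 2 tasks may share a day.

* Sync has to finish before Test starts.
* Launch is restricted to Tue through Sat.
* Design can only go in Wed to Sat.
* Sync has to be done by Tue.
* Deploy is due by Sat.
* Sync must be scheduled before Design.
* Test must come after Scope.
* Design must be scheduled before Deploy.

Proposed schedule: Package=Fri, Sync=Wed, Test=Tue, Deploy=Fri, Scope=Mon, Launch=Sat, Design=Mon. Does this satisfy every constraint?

At most 2 tasks may share a day — holds.
Design can only go in Wed to Sat — violated.
Launch is restricted to Tue through Sat — holds.
Design must be scheduled before Deploy — holds.
Test must come after Scope — holds.
Sync has to finish before Test starts — violated.
Sync has to be done by Tue — violated.
Sync must be scheduled before Design — violated.
Deploy is due by Sat — holds.

No. Sync must be scheduled before Design is not satisfied.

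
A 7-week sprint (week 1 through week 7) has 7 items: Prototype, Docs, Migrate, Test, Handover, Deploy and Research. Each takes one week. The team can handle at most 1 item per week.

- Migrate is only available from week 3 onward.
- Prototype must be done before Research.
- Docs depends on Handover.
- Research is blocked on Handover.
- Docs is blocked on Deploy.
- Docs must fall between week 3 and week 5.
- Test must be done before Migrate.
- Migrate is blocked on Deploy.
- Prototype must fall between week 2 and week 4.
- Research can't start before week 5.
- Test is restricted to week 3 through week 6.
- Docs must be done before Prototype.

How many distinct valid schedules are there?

Splitting on Migrate: it can be week 6 (2), week 7 (4). Listing each branch's schedules as (Prototype, Docs, Test, Handover, Deploy, Research) by week number:
Migrate=week 6: (4,3,5,1,2,7) (4,3,5,2,1,7) — 2.
Migrate=week 7: (4,3,5,1,2,6) (4,3,5,2,1,6) (4,3,6,1,2,5) (4,3,6,2,1,5) — 4.
Summing: 2 + 4 = 6.

6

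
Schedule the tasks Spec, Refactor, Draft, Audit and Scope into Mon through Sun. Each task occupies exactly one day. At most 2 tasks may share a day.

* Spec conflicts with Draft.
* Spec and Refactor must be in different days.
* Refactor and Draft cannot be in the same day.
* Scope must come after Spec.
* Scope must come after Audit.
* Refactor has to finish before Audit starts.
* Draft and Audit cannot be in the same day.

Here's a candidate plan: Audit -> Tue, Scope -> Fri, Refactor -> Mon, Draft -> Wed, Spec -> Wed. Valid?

Invalid. Spec conflicts with Draft.

At most 2 tasks may share a day — holds.
Draft and Audit cannot be in the same day — holds.
Spec and Refactor must be in different days — holds.
Refactor and Draft cannot be in the same day — holds.
Refactor has to finish before Audit starts — holds.
Scope must come after Spec — holds.
Scope must come after Audit — holds.
Spec conflicts with Draft — violated.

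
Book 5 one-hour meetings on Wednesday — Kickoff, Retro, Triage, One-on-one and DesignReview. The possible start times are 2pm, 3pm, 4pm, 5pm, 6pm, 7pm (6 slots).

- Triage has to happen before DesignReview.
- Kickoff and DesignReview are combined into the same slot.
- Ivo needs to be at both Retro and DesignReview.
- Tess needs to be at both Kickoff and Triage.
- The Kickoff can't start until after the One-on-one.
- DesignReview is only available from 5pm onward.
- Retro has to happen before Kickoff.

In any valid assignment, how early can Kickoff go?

5pm

Kickoff must be in the same slot as DesignReview, which can't be before 5pm, so Kickoff is at least 5pm.
Kickoff at 5pm is achievable: One-on-one=2pm, Retro=2pm, DesignReview=5pm, Triage=2pm, Kickoff=5pm.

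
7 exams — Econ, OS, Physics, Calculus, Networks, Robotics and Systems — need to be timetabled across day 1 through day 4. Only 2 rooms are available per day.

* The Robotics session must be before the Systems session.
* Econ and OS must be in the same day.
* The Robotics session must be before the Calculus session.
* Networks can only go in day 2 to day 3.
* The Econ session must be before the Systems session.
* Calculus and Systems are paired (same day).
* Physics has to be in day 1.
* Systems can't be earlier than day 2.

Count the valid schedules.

Enumerating: Robotics -> day 1, Networks -> day 2, Systems -> day 4, Physics -> day 1, Calculus -> day 4, Econ -> day 3, OS -> day 3 | Robotics -> day 2, Systems -> day 4, Networks -> day 2, OS -> day 3, Econ -> day 3, Calculus -> day 4, Physics -> day 1 | Physics in day 1; OS in day 2; Networks in day 3; Econ in day 2; Calculus in day 4; Robotics in day 1; Systems in day 4 | Econ=day 2, Robotics=day 3, Networks=day 3, Calculus=day 4, OS=day 2, Systems=day 4, Physics=day 1.

4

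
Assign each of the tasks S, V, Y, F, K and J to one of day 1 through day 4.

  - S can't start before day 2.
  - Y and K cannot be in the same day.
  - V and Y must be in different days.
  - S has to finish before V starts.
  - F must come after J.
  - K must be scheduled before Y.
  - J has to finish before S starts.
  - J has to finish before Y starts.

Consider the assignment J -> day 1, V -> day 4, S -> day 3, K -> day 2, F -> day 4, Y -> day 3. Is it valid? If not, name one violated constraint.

Valid

S can't start before day 2 — holds.
J has to finish before Y starts — holds.
K must be scheduled before Y — holds.
F must come after J — holds.
V and Y must be in different days — holds.
J has to finish before S starts — holds.
S has to finish before V starts — holds.
Y and K cannot be in the same day — holds.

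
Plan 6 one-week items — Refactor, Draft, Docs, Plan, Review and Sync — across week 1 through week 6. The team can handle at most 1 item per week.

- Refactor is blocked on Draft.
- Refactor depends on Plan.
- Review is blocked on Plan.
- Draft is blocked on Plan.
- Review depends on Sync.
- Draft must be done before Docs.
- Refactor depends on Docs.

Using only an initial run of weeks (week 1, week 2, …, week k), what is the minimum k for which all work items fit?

The precedence chain requires at least 4 distinct weeks.
With at most 1 per week and 6 work items, at least 6 weeks are needed.
6 works (last occupied week: week 6): for example Draft -> week 2; Plan -> week 1; Sync -> week 5; Docs -> week 3; Refactor -> week 4; Review -> week 6.

6 weeks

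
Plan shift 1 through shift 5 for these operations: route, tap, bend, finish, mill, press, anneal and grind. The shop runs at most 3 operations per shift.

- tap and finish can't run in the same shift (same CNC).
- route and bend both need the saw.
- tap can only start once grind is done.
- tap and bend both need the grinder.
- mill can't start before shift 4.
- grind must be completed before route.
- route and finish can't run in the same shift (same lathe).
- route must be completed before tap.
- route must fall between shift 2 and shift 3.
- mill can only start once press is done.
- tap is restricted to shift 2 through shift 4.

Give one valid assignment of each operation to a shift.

grind=shift 1, mill=shift 4, route=shift 2, tap=shift 3, press=shift 1, bend=shift 1, anneal=shift 2, finish=shift 4

Checking: grind(shift 1) before tap(shift 3); grind(shift 1) before route(shift 2); press(shift 1) before mill(shift 4); route(shift 2) before tap(shift 3); route(shift 2) != finish(shift 4); route(shift 2) != bend(shift 1); tap(shift 3) != bend(shift 1); tap(shift 3) != finish(shift 4); mill=shift 4 in [shift 4,shift 5]; tap=shift 3 in [shift 2,shift 4]; route=shift 2 in [shift 2,shift 3]; max 3 per shift (cap 3).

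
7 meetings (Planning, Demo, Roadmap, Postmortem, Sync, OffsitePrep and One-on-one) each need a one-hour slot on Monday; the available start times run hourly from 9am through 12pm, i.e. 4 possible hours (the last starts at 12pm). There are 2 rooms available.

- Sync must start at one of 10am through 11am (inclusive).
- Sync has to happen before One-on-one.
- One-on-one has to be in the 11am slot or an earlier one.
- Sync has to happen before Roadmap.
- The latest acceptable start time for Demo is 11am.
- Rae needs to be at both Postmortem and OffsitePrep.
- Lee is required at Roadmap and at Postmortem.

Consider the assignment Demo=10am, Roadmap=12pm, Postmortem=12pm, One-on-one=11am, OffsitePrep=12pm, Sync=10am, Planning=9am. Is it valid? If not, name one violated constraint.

The latest acceptable start time for Demo is 11am — holds.
Lee is required at Roadmap and at Postmortem — violated.
Sync must start at one of 10am through 11am (inclusive) — holds.
There are 2 rooms available — violated.
Rae needs to be at both Postmortem and OffsitePrep — violated.
Sync has to happen before One-on-one — holds.
Sync has to happen before Roadmap — holds.
One-on-one has to be in the 11am slot or an earlier one — holds.

No. Lee is required at Roadmap and at Postmortem is not satisfied.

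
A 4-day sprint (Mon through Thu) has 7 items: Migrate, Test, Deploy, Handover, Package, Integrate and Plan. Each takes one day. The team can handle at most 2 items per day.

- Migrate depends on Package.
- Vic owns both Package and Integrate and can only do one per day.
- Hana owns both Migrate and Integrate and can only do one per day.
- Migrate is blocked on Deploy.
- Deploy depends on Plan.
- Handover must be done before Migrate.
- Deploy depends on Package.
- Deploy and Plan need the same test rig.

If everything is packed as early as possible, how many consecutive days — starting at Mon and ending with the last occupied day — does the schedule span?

4

The precedence chain requires at least 3 distinct days.
With at most 2 per day and 7 tasks, at least 4 days are needed.
4 works (last occupied day: Thu): for example Integrate in Thu, Handover in Tue, Deploy in Tue, Test in Wed, Package in Mon, Migrate in Wed, Plan in Mon.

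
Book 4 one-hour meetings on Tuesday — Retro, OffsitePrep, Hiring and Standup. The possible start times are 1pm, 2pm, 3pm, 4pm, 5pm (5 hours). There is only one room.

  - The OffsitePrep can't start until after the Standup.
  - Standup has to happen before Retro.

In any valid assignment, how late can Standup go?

3pm

Downstream work caps Standup at 4pm.
Standup at 3pm is achievable: Retro=4pm; OffsitePrep=5pm; Standup=3pm; Hiring=1pm.
Nothing later works — the capacity limit rule out every hour after 3pm.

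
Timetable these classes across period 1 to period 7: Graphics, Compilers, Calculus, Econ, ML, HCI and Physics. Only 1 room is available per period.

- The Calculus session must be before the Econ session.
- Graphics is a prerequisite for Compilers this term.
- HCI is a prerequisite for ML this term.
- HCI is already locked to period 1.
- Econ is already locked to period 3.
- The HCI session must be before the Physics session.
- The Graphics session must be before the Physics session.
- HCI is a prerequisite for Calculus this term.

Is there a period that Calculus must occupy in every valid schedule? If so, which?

HCI is fixed at period 1 and must come before Calculus, so Calculus is at least period 2.
Econ is fixed at period 3 and must come after Calculus, so Calculus is at most period 2.
So Calculus must be period 2.

period 2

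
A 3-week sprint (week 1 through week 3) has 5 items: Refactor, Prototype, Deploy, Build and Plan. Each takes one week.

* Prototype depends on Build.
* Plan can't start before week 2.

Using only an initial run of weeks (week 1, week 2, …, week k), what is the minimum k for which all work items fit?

2

The precedence chain requires at least 2 distinct weeks.
2 works (last occupied week: week 2): for example Refactor -> week 1; Prototype -> week 2; Plan -> week 2; Deploy -> week 1; Build -> week 1.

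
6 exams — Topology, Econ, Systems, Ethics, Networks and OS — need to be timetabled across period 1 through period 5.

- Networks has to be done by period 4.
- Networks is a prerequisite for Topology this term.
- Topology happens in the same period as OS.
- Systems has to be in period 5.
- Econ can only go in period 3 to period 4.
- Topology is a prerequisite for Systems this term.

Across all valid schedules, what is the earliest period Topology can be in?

period 2

Precedence pushes Topology to at least period 2; downstream work caps Topology at period 4.
Topology at period 2 is achievable: Topology in period 2, Systems in period 5, Ethics in period 1, Econ in period 3, OS in period 2, Networks in period 1.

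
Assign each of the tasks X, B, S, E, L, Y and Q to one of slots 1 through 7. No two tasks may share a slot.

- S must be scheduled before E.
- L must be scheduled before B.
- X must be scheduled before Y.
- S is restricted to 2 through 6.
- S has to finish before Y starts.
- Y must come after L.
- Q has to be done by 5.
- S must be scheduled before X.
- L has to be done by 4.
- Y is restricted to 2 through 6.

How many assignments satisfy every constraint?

46

Splitting on X: it can be 3 (12), 4 (19), 5 (15). Listing each branch's schedules as (B, S, E, L, Y, Q):
X=3: (4,2,7,1,6,5) (5,2,7,1,6,4) (5,2,7,4,6,1) (6,2,7,1,4,5) (6,2,7,1,5,4) (6,2,7,4,5,1) (7,2,4,1,6,5) (7,2,5,1,6,4) (7,2,5,4,6,1) (7,2,6,1,4,5) (7,2,6,1,5,4) (7,2,6,4,5,1) — 12.
X=4: (2,3,7,1,6,5) (3,2,7,1,6,5) (5,2,7,1,6,3) (5,2,7,3,6,1) (5,3,7,1,6,2) (5,3,7,2,6,1) (6,2,7,1,5,3) (6,2,7,3,5,1) (6,3,7,1,5,2) (6,3,7,2,5,1) (7,2,3,1,6,5) (7,2,5,1,6,3) (7,2,5,3,6,1) (7,2,6,1,5,3) (7,2,6,3,5,1) (7,3,5,1,6,2) (7,3,5,2,6,1) (7,3,6,1,5,2) (7,3,6,2,5,1) — 19.
X=5: (2,3,7,1,6,4) (2,4,7,1,6,3) (3,2,7,1,6,4) (3,4,7,1,6,2) (3,4,7,2,6,1) (4,2,7,1,6,3) (4,2,7,3,6,1) (4,3,7,1,6,2) (4,3,7,2,6,1) (7,2,3,1,6,4) (7,2,3,4,6,1) (7,2,4,1,6,3) (7,2,4,3,6,1) (7,3,4,1,6,2) (7,3,4,2,6,1) — 15.
Summing: 12 + 19 + 15 = 46.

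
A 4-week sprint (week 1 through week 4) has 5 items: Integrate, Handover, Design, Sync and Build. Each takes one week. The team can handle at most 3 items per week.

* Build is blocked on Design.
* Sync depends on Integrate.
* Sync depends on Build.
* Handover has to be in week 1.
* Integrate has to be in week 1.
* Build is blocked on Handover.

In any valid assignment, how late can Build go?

week 3

Precedence pushes Build to at least week 2; downstream work caps Build at week 3.
Build at week 3 is achievable: Integrate=week 1, Build=week 3, Handover=week 1, Sync=week 4, Design=week 1.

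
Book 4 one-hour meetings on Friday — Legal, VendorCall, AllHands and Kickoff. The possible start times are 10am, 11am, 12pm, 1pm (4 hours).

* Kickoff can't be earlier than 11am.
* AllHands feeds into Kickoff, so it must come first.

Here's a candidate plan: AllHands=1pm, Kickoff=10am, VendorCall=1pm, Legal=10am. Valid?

Kickoff can't be earlier than 11am — violated.
AllHands feeds into Kickoff, so it must come first — violated.

No — it violates: AllHands feeds into Kickoff, so it must come first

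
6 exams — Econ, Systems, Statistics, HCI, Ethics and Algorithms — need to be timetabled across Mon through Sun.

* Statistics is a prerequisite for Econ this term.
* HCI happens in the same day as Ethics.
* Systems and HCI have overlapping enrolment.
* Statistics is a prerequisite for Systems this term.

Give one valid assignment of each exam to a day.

Ethics -> Mon; Algorithms -> Mon; Statistics -> Mon; HCI -> Mon; Econ -> Tue; Systems -> Tue

Checking: Statistics(Mon) before Econ(Tue); Statistics(Mon) before Systems(Tue); Systems(Tue) != HCI(Mon); HCI = Ethics = Mon.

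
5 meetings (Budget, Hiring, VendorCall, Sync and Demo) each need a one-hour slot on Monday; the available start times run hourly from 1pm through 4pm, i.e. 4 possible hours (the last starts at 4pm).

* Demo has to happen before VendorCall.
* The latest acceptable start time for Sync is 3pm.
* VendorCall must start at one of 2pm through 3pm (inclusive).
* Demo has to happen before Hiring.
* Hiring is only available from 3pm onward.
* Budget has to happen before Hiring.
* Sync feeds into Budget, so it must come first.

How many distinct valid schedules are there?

Splitting on Budget: it can be 2pm (6), 3pm (6). Listing each branch's schedules as (Hiring, VendorCall, Sync, Demo):
Budget=2pm: (3pm,2pm,1pm,1pm) (3pm,3pm,1pm,1pm) (3pm,3pm,1pm,2pm) (4pm,2pm,1pm,1pm) (4pm,3pm,1pm,1pm) (4pm,3pm,1pm,2pm) — 6.
Budget=3pm: (4pm,2pm,1pm,1pm) (4pm,2pm,2pm,1pm) (4pm,3pm,1pm,1pm) (4pm,3pm,1pm,2pm) (4pm,3pm,2pm,1pm) (4pm,3pm,2pm,2pm) — 6.
Summing: 6 + 6 = 12.

12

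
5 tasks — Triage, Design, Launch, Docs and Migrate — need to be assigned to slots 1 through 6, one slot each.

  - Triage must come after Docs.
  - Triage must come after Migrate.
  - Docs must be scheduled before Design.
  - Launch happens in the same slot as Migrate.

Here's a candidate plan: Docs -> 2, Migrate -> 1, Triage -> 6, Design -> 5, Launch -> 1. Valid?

Yes

Triage must come after Migrate — holds.
Docs must be scheduled before Design — holds.
Launch happens in the same slot as Migrate — holds.
Triage must come after Docs — holds.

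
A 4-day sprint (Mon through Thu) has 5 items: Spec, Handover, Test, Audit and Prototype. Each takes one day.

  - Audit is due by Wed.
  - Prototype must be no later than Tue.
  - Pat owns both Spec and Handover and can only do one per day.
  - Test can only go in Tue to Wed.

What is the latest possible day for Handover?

Handover at Thu is achievable: Handover -> Thu; Spec -> Mon; Prototype -> Mon; Test -> Tue; Audit -> Mon.

Thu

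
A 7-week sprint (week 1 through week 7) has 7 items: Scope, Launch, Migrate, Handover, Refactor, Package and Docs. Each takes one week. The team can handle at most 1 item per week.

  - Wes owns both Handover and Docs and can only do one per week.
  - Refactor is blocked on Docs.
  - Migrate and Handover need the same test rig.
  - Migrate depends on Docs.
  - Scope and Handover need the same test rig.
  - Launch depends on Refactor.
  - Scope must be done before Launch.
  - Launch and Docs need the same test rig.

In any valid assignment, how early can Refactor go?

Precedence pushes Refactor to at least week 2; downstream work caps Refactor at week 6.
Refactor at week 2 is achievable: Scope -> week 3; Handover -> week 6; Package -> week 7; Docs -> week 1; Migrate -> week 5; Launch -> week 4; Refactor -> week 2.

week 2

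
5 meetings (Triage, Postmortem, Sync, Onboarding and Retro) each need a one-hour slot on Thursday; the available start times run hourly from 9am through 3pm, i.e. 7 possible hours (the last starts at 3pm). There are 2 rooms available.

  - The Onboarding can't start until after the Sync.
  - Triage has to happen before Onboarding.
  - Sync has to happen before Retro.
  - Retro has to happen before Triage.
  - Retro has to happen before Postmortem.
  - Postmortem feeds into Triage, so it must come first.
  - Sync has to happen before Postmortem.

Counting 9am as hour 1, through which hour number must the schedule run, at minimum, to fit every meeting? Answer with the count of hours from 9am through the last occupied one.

5

The precedence chain requires at least 5 distinct hours.
With at most 2 per hour and 5 meetings, at least 3 hours are needed.
5 works (last occupied hour: 1pm): for example Sync=9am; Retro=10am; Onboarding=1pm; Triage=12pm; Postmortem=11am.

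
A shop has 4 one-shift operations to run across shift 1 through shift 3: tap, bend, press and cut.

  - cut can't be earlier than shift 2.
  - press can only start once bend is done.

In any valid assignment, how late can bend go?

shift 2

Downstream work caps bend at shift 2.
bend at shift 2 is achievable: cut=shift 2; tap=shift 1; bend=shift 2; press=shift 3.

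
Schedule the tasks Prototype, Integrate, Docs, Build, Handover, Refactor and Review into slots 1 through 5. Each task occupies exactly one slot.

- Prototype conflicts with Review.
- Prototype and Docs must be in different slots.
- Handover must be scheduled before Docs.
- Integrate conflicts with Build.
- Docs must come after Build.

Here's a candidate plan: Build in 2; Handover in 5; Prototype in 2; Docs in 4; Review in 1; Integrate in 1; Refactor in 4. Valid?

No. Handover must be scheduled before Docs is not satisfied.

Integrate conflicts with Build — holds.
Docs must come after Build — holds.
Prototype and Docs must be in different slots — holds.
Handover must be scheduled before Docs — violated.
Prototype conflicts with Review — holds.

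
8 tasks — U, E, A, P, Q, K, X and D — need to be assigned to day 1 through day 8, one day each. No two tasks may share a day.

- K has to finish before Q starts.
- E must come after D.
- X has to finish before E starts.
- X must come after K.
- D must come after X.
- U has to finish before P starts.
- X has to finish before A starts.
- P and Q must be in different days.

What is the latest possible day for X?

day 5

Precedence pushes X to at least day 2; downstream work caps X at day 6.
X at day 5 is achievable: U -> day 2; Q -> day 4; A -> day 8; E -> day 7; K -> day 1; P -> day 3; D -> day 6; X -> day 5.
Nothing later works — the conflict and capacity constraints rule out every day after day 5.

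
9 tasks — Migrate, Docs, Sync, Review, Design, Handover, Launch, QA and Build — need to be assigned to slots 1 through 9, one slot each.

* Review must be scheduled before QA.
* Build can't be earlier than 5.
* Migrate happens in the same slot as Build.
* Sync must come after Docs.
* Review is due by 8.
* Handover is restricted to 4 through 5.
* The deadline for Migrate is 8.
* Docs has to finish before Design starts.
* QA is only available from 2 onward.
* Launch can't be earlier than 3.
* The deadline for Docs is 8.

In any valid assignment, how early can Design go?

2

Precedence pushes Design to at least 2.
Design at 2 is achievable: Sync in 2, Migrate in 5, Review in 1, Handover in 4, QA in 2, Build in 5, Docs in 1, Launch in 3, Design in 2.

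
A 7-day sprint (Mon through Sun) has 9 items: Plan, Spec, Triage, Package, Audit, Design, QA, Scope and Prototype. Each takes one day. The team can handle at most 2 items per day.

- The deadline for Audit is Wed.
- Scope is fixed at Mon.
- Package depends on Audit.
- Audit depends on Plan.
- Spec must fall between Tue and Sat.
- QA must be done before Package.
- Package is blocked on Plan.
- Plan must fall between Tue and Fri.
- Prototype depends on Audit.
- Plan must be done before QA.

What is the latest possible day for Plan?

Tue

Plan is available from Tue; Plan's own window allows nothing later than Fri; downstream work caps Plan at Tue.
Plan at Tue is achievable: Plan in Tue, Package in Thu, Spec in Tue, QA in Wed, Design in Fri, Scope in Mon, Audit in Wed, Triage in Mon, Prototype in Thu.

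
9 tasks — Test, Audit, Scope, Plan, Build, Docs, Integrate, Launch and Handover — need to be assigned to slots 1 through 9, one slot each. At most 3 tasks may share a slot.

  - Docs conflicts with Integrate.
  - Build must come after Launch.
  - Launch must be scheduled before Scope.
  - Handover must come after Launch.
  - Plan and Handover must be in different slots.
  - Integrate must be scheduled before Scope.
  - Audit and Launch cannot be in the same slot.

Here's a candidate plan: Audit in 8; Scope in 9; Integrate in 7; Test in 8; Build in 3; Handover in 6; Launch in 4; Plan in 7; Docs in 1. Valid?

Invalid. Build must come after Launch.

Build must come after Launch — violated.
Handover must come after Launch — holds.
Integrate must be scheduled before Scope — holds.
Plan and Handover must be in different slots — holds.
Audit and Launch cannot be in the same slot — holds.
Docs conflicts with Integrate — holds.
At most 3 tasks may share a slot — holds.
Launch must be scheduled before Scope — holds.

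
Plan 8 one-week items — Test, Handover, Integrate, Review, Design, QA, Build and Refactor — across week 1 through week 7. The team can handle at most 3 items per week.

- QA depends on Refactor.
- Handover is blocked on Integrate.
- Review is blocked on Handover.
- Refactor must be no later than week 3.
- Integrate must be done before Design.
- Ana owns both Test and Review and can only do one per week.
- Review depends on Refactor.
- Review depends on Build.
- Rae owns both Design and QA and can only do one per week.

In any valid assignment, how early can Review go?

week 3

Precedence pushes Review to at least week 3.
Review at week 3 is achievable: QA -> week 3; Integrate -> week 1; Handover -> week 2; Review -> week 3; Refactor -> week 1; Test -> week 2; Build -> week 1; Design -> week 2.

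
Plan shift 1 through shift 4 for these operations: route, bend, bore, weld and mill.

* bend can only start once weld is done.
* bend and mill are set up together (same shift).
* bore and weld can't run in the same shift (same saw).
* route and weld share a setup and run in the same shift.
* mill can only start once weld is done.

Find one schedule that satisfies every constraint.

route=shift 1, weld=shift 1, bore=shift 2, bend=shift 2, mill=shift 2

Checking: weld(shift 1) before mill(shift 2); weld(shift 1) before bend(shift 2); bore(shift 2) != weld(shift 1); route = weld = shift 1; bend = mill = shift 2.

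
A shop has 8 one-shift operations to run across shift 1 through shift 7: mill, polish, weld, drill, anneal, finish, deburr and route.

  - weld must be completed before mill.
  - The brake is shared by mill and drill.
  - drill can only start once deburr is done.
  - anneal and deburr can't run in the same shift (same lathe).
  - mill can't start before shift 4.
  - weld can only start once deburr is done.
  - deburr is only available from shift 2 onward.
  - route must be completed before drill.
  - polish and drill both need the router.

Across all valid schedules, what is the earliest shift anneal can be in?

anneal at shift 1 is achievable: anneal in shift 1; polish in shift 1; drill in shift 3; route in shift 1; finish in shift 1; weld in shift 3; deburr in shift 2; mill in shift 4.

shift 1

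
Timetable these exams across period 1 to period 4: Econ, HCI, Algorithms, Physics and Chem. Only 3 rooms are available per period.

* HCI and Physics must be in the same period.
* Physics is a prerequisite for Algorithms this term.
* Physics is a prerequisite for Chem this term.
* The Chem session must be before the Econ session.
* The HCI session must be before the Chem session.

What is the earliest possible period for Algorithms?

period 2

Precedence pushes Algorithms to at least period 2.
Algorithms at period 2 is achievable: Physics -> period 1; Econ -> period 3; Chem -> period 2; Algorithms -> period 2; HCI -> period 1.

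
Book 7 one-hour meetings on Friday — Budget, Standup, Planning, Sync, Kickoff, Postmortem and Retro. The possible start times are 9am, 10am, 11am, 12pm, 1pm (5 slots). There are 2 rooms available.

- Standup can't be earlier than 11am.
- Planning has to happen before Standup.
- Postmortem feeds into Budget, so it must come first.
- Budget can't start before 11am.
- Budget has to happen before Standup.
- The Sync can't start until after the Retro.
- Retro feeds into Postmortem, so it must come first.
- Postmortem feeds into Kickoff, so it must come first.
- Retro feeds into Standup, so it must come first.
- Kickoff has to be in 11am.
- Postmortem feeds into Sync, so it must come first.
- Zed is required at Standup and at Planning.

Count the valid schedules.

Splitting on Budget: it can be 11am (10), 12pm (10). Listing each branch's schedules as (Standup, Planning, Sync, Kickoff, Postmortem, Retro):
Budget=11am: (12pm,9am,12pm,11am,10am,9am) (12pm,9am,1pm,11am,10am,9am) (12pm,10am,12pm,11am,10am,9am) (12pm,10am,1pm,11am,10am,9am) (1pm,9am,12pm,11am,10am,9am) (1pm,9am,1pm,11am,10am,9am) (1pm,10am,12pm,11am,10am,9am) (1pm,10am,1pm,11am,10am,9am) (1pm,12pm,12pm,11am,10am,9am) (1pm,12pm,1pm,11am,10am,9am) — 10.
Budget=12pm: (1pm,9am,11am,11am,10am,9am) (1pm,9am,12pm,11am,10am,9am) (1pm,9am,1pm,11am,10am,9am) (1pm,10am,11am,11am,10am,9am) (1pm,10am,12pm,11am,10am,9am) (1pm,10am,1pm,11am,10am,9am) (1pm,11am,12pm,11am,10am,9am) (1pm,11am,1pm,11am,10am,9am) (1pm,12pm,11am,11am,10am,9am) (1pm,12pm,1pm,11am,10am,9am) — 10.
Summing: 10 + 10 = 20.

20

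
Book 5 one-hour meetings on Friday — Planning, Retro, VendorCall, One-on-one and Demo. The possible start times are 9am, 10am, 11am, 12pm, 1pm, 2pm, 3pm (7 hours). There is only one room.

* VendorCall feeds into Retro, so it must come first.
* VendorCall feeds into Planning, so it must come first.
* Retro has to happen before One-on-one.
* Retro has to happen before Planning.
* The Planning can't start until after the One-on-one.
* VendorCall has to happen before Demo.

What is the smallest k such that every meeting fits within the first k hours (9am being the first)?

The precedence chain requires at least 4 distinct hours.
With at most 1 per hour and 5 meetings, at least 5 hours are needed.
5 works (last occupied hour: 1pm): for example Planning in 12pm, Demo in 1pm, One-on-one in 11am, VendorCall in 9am, Retro in 10am.

5 hours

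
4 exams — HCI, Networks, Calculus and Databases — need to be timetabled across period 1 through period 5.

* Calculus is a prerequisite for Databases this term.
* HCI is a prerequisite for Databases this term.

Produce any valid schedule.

Networks=period 1; Databases=period 2; HCI=period 1; Calculus=period 1

Checking: HCI(period 1) before Databases(period 2); Calculus(period 1) before Databases(period 2).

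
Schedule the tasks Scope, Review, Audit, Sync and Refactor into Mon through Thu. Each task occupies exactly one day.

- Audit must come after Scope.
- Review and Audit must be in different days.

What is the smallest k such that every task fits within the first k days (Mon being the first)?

The precedence chain requires at least 2 distinct days.
2 works (last occupied day: Tue): for example Sync in Mon, Scope in Mon, Review in Mon, Refactor in Mon, Audit in Tue.

2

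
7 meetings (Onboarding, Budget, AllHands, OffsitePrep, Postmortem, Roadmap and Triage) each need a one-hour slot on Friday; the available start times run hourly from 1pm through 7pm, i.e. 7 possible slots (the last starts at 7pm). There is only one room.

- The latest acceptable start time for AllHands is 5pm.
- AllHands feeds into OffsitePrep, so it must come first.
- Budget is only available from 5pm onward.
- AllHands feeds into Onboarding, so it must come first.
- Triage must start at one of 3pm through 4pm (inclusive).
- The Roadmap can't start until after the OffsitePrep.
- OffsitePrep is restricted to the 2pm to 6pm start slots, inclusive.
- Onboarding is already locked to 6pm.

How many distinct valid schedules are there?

Splitting on Budget: it can be 5pm (8), 7pm (8). Listing each branch's schedules as (Onboarding, AllHands, OffsitePrep, Postmortem, Roadmap, Triage):
Budget=5pm: (6pm,1pm,2pm,3pm,7pm,4pm) (6pm,1pm,2pm,4pm,7pm,3pm) (6pm,1pm,2pm,7pm,3pm,4pm) (6pm,1pm,2pm,7pm,4pm,3pm) (6pm,1pm,3pm,2pm,7pm,4pm) (6pm,1pm,4pm,2pm,7pm,3pm) (6pm,2pm,3pm,1pm,7pm,4pm) (6pm,2pm,4pm,1pm,7pm,3pm) — 8.
Budget=7pm: (6pm,1pm,2pm,3pm,5pm,4pm) (6pm,1pm,2pm,4pm,5pm,3pm) (6pm,1pm,2pm,5pm,3pm,4pm) (6pm,1pm,2pm,5pm,4pm,3pm) (6pm,1pm,3pm,2pm,5pm,4pm) (6pm,1pm,4pm,2pm,5pm,3pm) (6pm,2pm,3pm,1pm,5pm,4pm) (6pm,2pm,4pm,1pm,5pm,3pm) — 8.
Summing: 8 + 8 = 16.

16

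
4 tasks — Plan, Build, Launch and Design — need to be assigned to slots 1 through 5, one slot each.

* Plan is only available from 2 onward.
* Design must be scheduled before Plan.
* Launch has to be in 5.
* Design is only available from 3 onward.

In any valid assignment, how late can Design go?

4

Design is available from 3; downstream work caps Design at 4.
Design at 4 is achievable: Build in 1; Plan in 5; Launch in 5; Design in 4.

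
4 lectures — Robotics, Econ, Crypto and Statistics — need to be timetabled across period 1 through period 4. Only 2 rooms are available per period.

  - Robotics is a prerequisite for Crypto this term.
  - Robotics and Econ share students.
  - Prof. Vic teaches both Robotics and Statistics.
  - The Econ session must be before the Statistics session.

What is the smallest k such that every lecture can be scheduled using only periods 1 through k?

The precedence chain requires at least 2 distinct periods.
With at most 2 per period and 4 lectures, at least 2 periods are needed.
Could 2 periods be enough, i.e. nothing placed later than period 2? No: Statistics must come after Econ (at period 1 or later) → {period 2}; Econ must come before Statistics (at period 2 or earlier) → {period 1}; Crypto must come after Robotics (at period 1 or later) → {period 2}; Robotics must come before Crypto (at period 2 or earlier) → {period 1}; Econ can't share with Robotics (period 1) → nothing is left.
So 2 periods is not enough.
3 works (last occupied period: period 3): for example Statistics=period 3, Crypto=period 2, Econ=period 2, Robotics=period 1.

3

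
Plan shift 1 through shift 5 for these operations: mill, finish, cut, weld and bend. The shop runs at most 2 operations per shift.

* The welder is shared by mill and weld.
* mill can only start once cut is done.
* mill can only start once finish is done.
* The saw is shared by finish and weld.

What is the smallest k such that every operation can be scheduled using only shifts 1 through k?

3

The precedence chain requires at least 2 distinct shifts.
With at most 2 per shift and 5 operations, at least 3 shifts are needed.
3 works (last occupied shift: shift 3): for example mill in shift 2, bend in shift 2, finish in shift 1, cut in shift 1, weld in shift 3.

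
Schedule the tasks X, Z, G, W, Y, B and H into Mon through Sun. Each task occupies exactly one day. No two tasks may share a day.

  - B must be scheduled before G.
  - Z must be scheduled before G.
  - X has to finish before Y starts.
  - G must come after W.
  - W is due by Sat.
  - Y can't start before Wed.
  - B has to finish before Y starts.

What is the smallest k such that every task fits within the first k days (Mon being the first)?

The precedence chain requires at least 2 distinct days.
With at most 1 per day and 7 tasks, at least 7 days are needed.
Y can't be placed before Wed — that is day 3 counting from Mon — so the schedule must run through at least 3 days.
7 works (last occupied day: Sun): for example Z -> Fri, G -> Sat, W -> Thu, X -> Tue, H -> Sun, B -> Mon, Y -> Wed.

7 days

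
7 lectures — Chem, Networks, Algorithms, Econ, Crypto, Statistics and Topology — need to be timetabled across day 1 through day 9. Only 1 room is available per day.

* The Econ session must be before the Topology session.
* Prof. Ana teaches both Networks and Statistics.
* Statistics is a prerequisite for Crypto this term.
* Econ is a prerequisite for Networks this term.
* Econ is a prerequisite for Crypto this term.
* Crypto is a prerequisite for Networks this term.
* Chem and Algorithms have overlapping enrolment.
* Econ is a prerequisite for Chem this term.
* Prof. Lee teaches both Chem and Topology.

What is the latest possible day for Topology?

Precedence pushes Topology to at least day 2.
Topology at day 9 is achievable: Topology=day 9, Chem=day 5, Crypto=day 3, Econ=day 1, Statistics=day 2, Networks=day 4, Algorithms=day 6.

day 9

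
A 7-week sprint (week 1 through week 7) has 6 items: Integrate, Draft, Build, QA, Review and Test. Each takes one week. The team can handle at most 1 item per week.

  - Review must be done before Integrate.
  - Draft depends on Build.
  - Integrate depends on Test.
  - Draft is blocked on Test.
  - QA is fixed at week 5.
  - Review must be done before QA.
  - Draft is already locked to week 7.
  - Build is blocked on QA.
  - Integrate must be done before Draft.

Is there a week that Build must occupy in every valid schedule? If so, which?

QA is fixed at week 5 and must come before Build, so Build is at least week 6.
Draft is fixed at week 7 and must come after Build, so Build is at most week 6.
So Build must be week 6.

week 6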